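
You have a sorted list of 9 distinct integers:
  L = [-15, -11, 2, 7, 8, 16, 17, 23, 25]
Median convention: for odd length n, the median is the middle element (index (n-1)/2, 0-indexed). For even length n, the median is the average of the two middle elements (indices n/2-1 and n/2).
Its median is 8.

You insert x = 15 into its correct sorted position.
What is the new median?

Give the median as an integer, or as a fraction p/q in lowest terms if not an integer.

Old list (sorted, length 9): [-15, -11, 2, 7, 8, 16, 17, 23, 25]
Old median = 8
Insert x = 15
Old length odd (9). Middle was index 4 = 8.
New length even (10). New median = avg of two middle elements.
x = 15: 5 elements are < x, 4 elements are > x.
New sorted list: [-15, -11, 2, 7, 8, 15, 16, 17, 23, 25]
New median = 23/2

Answer: 23/2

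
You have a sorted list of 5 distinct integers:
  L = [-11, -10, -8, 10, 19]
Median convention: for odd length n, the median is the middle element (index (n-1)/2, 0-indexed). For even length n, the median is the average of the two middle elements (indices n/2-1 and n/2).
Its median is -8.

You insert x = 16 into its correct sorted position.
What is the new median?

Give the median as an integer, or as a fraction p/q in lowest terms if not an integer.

Old list (sorted, length 5): [-11, -10, -8, 10, 19]
Old median = -8
Insert x = 16
Old length odd (5). Middle was index 2 = -8.
New length even (6). New median = avg of two middle elements.
x = 16: 4 elements are < x, 1 elements are > x.
New sorted list: [-11, -10, -8, 10, 16, 19]
New median = 1

Answer: 1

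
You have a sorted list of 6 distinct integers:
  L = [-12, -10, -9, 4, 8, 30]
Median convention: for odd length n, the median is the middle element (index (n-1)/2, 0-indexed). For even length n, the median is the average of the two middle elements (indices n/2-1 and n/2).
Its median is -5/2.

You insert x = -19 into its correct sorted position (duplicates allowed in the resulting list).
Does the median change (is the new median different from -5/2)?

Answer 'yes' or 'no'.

Old median = -5/2
Insert x = -19
New median = -9
Changed? yes

Answer: yes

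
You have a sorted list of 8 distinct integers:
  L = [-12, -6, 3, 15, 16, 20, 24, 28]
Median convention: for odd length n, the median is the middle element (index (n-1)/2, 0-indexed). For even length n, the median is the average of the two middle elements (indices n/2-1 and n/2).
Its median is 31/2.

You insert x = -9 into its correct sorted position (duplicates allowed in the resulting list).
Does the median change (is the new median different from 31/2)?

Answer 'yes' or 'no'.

Old median = 31/2
Insert x = -9
New median = 15
Changed? yes

Answer: yes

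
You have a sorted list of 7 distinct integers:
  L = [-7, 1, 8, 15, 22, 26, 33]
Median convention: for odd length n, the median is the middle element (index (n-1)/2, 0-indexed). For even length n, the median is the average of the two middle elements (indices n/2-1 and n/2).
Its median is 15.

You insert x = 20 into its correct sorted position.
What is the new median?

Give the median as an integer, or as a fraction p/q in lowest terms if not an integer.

Answer: 35/2

Derivation:
Old list (sorted, length 7): [-7, 1, 8, 15, 22, 26, 33]
Old median = 15
Insert x = 20
Old length odd (7). Middle was index 3 = 15.
New length even (8). New median = avg of two middle elements.
x = 20: 4 elements are < x, 3 elements are > x.
New sorted list: [-7, 1, 8, 15, 20, 22, 26, 33]
New median = 35/2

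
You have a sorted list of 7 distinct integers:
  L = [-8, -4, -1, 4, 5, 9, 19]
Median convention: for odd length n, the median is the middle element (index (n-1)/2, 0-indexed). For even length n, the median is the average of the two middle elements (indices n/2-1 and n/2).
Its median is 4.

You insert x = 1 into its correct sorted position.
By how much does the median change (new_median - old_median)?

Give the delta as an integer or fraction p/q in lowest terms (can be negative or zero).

Old median = 4
After inserting x = 1: new sorted = [-8, -4, -1, 1, 4, 5, 9, 19]
New median = 5/2
Delta = 5/2 - 4 = -3/2

Answer: -3/2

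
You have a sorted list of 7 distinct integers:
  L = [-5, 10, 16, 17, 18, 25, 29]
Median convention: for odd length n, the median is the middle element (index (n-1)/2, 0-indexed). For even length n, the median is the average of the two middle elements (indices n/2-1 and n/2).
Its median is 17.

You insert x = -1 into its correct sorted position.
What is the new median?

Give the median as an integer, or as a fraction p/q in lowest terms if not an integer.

Old list (sorted, length 7): [-5, 10, 16, 17, 18, 25, 29]
Old median = 17
Insert x = -1
Old length odd (7). Middle was index 3 = 17.
New length even (8). New median = avg of two middle elements.
x = -1: 1 elements are < x, 6 elements are > x.
New sorted list: [-5, -1, 10, 16, 17, 18, 25, 29]
New median = 33/2

Answer: 33/2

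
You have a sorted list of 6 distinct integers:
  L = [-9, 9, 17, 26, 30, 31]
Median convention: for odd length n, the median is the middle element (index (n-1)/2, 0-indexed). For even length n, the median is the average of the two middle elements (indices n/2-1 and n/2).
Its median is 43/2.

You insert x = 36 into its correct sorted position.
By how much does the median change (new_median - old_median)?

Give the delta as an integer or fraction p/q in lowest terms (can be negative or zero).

Old median = 43/2
After inserting x = 36: new sorted = [-9, 9, 17, 26, 30, 31, 36]
New median = 26
Delta = 26 - 43/2 = 9/2

Answer: 9/2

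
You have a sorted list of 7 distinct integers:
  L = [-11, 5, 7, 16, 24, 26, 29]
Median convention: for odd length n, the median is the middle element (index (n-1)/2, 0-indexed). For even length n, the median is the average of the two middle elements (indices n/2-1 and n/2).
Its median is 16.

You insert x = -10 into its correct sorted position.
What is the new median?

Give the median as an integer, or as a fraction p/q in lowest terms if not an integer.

Old list (sorted, length 7): [-11, 5, 7, 16, 24, 26, 29]
Old median = 16
Insert x = -10
Old length odd (7). Middle was index 3 = 16.
New length even (8). New median = avg of two middle elements.
x = -10: 1 elements are < x, 6 elements are > x.
New sorted list: [-11, -10, 5, 7, 16, 24, 26, 29]
New median = 23/2

Answer: 23/2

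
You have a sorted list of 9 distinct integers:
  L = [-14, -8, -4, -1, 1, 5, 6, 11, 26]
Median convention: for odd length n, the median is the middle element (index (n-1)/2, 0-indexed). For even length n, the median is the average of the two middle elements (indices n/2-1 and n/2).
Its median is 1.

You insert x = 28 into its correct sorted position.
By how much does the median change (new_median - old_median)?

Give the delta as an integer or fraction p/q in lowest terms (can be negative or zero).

Answer: 2

Derivation:
Old median = 1
After inserting x = 28: new sorted = [-14, -8, -4, -1, 1, 5, 6, 11, 26, 28]
New median = 3
Delta = 3 - 1 = 2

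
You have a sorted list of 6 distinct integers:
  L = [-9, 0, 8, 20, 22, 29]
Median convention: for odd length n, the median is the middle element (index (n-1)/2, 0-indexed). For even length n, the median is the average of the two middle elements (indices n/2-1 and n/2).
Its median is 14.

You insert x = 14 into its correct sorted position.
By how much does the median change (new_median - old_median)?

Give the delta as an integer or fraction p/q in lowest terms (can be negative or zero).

Answer: 0

Derivation:
Old median = 14
After inserting x = 14: new sorted = [-9, 0, 8, 14, 20, 22, 29]
New median = 14
Delta = 14 - 14 = 0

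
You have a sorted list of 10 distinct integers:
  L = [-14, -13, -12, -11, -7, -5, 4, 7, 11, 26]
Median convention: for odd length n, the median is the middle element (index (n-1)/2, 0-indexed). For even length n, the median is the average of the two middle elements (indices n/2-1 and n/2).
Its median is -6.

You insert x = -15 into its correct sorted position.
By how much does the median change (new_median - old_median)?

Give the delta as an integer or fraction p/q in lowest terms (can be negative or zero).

Old median = -6
After inserting x = -15: new sorted = [-15, -14, -13, -12, -11, -7, -5, 4, 7, 11, 26]
New median = -7
Delta = -7 - -6 = -1

Answer: -1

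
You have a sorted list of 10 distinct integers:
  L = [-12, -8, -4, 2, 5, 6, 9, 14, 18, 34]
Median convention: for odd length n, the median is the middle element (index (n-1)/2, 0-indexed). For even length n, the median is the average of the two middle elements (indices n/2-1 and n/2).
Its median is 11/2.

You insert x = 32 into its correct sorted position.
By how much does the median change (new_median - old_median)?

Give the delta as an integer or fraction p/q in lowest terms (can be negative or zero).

Answer: 1/2

Derivation:
Old median = 11/2
After inserting x = 32: new sorted = [-12, -8, -4, 2, 5, 6, 9, 14, 18, 32, 34]
New median = 6
Delta = 6 - 11/2 = 1/2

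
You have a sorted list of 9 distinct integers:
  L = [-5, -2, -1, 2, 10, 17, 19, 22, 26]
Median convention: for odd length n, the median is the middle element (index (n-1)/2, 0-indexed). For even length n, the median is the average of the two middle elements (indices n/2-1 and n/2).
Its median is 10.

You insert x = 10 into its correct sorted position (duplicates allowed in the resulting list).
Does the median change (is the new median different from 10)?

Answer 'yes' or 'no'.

Old median = 10
Insert x = 10
New median = 10
Changed? no

Answer: no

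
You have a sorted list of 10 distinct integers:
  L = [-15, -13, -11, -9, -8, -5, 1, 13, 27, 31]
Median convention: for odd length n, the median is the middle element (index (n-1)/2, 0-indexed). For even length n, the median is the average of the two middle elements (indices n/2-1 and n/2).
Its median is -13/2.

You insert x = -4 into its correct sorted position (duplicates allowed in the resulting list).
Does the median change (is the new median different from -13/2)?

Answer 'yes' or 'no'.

Old median = -13/2
Insert x = -4
New median = -5
Changed? yes

Answer: yes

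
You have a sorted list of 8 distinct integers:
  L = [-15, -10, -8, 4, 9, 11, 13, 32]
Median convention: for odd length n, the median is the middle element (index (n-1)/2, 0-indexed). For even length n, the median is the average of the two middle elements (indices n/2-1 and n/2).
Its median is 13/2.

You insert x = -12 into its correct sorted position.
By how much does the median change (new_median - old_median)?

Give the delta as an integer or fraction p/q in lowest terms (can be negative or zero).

Old median = 13/2
After inserting x = -12: new sorted = [-15, -12, -10, -8, 4, 9, 11, 13, 32]
New median = 4
Delta = 4 - 13/2 = -5/2

Answer: -5/2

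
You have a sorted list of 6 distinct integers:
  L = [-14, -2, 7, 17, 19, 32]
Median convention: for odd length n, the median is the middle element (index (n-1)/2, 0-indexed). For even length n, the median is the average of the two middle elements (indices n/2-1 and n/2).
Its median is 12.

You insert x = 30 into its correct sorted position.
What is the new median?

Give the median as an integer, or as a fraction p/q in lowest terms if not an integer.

Old list (sorted, length 6): [-14, -2, 7, 17, 19, 32]
Old median = 12
Insert x = 30
Old length even (6). Middle pair: indices 2,3 = 7,17.
New length odd (7). New median = single middle element.
x = 30: 5 elements are < x, 1 elements are > x.
New sorted list: [-14, -2, 7, 17, 19, 30, 32]
New median = 17

Answer: 17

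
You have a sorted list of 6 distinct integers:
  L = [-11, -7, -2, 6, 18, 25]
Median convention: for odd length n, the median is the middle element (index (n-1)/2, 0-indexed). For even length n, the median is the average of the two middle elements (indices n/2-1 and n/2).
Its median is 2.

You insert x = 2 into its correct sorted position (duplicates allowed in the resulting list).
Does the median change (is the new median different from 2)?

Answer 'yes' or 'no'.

Answer: no

Derivation:
Old median = 2
Insert x = 2
New median = 2
Changed? no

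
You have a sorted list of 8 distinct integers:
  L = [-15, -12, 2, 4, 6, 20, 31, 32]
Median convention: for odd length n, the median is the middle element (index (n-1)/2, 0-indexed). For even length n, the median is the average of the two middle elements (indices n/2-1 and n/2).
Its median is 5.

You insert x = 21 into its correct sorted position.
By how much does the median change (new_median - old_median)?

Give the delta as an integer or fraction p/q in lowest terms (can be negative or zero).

Answer: 1

Derivation:
Old median = 5
After inserting x = 21: new sorted = [-15, -12, 2, 4, 6, 20, 21, 31, 32]
New median = 6
Delta = 6 - 5 = 1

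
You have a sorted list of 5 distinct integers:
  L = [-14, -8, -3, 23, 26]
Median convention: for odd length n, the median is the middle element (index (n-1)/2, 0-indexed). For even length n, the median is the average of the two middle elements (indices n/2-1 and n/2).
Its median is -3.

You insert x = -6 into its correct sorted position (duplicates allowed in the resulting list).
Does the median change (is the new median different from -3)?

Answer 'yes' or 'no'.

Answer: yes

Derivation:
Old median = -3
Insert x = -6
New median = -9/2
Changed? yes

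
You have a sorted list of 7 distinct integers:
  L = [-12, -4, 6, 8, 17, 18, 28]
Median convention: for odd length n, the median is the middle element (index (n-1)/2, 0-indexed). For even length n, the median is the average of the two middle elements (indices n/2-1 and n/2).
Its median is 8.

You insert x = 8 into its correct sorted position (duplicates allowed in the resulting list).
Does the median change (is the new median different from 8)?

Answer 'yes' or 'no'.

Old median = 8
Insert x = 8
New median = 8
Changed? no

Answer: no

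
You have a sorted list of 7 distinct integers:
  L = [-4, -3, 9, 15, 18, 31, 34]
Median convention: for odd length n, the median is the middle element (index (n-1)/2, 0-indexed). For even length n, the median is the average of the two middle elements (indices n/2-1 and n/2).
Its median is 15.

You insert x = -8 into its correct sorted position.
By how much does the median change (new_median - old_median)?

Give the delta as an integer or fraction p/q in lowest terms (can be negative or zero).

Old median = 15
After inserting x = -8: new sorted = [-8, -4, -3, 9, 15, 18, 31, 34]
New median = 12
Delta = 12 - 15 = -3

Answer: -3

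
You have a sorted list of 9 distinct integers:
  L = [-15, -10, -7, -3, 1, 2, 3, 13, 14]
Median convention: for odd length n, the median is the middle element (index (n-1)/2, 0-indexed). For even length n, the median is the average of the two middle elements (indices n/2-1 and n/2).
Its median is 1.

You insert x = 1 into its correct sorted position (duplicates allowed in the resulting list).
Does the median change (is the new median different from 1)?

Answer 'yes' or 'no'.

Old median = 1
Insert x = 1
New median = 1
Changed? no

Answer: no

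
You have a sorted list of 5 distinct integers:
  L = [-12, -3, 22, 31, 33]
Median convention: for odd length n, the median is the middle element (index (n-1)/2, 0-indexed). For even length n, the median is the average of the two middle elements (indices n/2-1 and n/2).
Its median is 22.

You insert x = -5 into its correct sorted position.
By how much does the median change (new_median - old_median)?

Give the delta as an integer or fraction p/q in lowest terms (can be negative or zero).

Old median = 22
After inserting x = -5: new sorted = [-12, -5, -3, 22, 31, 33]
New median = 19/2
Delta = 19/2 - 22 = -25/2

Answer: -25/2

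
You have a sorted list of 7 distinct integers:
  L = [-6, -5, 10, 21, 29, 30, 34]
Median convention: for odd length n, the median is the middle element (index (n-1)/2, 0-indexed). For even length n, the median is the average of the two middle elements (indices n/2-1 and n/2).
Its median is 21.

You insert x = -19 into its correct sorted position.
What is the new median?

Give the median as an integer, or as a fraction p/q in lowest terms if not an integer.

Answer: 31/2

Derivation:
Old list (sorted, length 7): [-6, -5, 10, 21, 29, 30, 34]
Old median = 21
Insert x = -19
Old length odd (7). Middle was index 3 = 21.
New length even (8). New median = avg of two middle elements.
x = -19: 0 elements are < x, 7 elements are > x.
New sorted list: [-19, -6, -5, 10, 21, 29, 30, 34]
New median = 31/2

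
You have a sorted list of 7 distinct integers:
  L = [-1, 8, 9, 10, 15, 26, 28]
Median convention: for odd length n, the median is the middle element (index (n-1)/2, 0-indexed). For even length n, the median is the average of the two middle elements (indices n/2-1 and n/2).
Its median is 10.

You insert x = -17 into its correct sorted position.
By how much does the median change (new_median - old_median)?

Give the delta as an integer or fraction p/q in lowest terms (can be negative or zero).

Old median = 10
After inserting x = -17: new sorted = [-17, -1, 8, 9, 10, 15, 26, 28]
New median = 19/2
Delta = 19/2 - 10 = -1/2

Answer: -1/2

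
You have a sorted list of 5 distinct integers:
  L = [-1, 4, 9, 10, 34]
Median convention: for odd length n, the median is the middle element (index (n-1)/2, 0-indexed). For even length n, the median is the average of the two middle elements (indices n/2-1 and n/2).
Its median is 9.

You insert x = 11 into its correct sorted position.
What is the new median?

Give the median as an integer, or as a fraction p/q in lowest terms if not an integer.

Old list (sorted, length 5): [-1, 4, 9, 10, 34]
Old median = 9
Insert x = 11
Old length odd (5). Middle was index 2 = 9.
New length even (6). New median = avg of two middle elements.
x = 11: 4 elements are < x, 1 elements are > x.
New sorted list: [-1, 4, 9, 10, 11, 34]
New median = 19/2

Answer: 19/2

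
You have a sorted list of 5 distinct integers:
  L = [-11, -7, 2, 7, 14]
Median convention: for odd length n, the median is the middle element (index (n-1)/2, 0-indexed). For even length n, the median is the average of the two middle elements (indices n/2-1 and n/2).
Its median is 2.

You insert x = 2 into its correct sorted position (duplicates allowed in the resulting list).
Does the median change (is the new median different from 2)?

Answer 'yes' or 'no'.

Old median = 2
Insert x = 2
New median = 2
Changed? no

Answer: no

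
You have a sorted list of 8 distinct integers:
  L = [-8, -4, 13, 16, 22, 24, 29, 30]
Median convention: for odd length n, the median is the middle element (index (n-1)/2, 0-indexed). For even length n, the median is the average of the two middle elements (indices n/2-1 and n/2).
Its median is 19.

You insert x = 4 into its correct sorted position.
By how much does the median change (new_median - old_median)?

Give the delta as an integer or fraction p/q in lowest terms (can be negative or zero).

Old median = 19
After inserting x = 4: new sorted = [-8, -4, 4, 13, 16, 22, 24, 29, 30]
New median = 16
Delta = 16 - 19 = -3

Answer: -3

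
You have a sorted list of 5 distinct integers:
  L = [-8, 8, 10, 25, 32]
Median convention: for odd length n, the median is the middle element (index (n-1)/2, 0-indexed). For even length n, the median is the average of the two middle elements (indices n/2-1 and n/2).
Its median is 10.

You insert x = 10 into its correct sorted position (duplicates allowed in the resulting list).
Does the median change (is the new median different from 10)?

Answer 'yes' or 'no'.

Answer: no

Derivation:
Old median = 10
Insert x = 10
New median = 10
Changed? no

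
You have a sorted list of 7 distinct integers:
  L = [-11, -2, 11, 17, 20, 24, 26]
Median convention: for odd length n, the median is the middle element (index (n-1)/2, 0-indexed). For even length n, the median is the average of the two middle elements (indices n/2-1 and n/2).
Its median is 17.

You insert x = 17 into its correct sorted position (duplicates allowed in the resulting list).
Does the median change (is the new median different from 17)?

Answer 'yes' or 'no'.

Answer: no

Derivation:
Old median = 17
Insert x = 17
New median = 17
Changed? no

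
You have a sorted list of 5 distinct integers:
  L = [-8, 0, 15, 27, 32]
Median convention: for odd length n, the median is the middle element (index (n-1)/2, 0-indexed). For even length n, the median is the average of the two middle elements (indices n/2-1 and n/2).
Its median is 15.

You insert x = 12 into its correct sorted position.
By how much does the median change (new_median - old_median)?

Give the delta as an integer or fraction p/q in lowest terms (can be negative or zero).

Answer: -3/2

Derivation:
Old median = 15
After inserting x = 12: new sorted = [-8, 0, 12, 15, 27, 32]
New median = 27/2
Delta = 27/2 - 15 = -3/2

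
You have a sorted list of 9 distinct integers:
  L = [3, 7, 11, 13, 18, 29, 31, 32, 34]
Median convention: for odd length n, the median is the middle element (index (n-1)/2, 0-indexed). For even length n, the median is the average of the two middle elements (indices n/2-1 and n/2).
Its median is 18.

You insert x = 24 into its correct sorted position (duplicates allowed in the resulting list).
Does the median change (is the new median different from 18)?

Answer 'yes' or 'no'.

Answer: yes

Derivation:
Old median = 18
Insert x = 24
New median = 21
Changed? yes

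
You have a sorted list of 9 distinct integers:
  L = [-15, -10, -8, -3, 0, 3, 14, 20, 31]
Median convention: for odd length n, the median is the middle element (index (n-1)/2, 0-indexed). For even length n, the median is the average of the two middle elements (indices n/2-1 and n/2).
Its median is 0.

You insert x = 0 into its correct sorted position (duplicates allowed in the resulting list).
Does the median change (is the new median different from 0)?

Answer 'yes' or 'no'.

Old median = 0
Insert x = 0
New median = 0
Changed? no

Answer: no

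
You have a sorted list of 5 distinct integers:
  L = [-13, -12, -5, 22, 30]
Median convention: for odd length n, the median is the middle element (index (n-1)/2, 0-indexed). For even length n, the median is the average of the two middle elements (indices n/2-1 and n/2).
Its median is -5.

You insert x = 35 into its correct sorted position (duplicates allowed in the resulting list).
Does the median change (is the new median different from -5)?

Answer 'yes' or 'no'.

Answer: yes

Derivation:
Old median = -5
Insert x = 35
New median = 17/2
Changed? yes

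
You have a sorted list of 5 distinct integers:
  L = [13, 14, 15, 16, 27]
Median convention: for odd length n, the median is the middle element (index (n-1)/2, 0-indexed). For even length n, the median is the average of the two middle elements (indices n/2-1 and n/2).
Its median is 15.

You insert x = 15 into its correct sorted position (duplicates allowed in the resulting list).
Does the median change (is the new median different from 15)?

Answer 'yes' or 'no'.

Old median = 15
Insert x = 15
New median = 15
Changed? no

Answer: no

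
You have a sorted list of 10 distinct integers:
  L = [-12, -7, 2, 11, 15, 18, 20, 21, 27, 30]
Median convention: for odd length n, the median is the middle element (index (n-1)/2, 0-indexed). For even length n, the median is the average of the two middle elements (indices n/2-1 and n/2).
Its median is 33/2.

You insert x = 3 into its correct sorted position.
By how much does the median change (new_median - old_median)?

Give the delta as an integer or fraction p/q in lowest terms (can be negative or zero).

Answer: -3/2

Derivation:
Old median = 33/2
After inserting x = 3: new sorted = [-12, -7, 2, 3, 11, 15, 18, 20, 21, 27, 30]
New median = 15
Delta = 15 - 33/2 = -3/2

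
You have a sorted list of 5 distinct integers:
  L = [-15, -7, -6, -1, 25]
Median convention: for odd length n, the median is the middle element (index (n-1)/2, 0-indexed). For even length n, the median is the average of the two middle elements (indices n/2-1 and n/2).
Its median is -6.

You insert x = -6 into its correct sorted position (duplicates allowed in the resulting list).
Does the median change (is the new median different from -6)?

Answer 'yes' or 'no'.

Old median = -6
Insert x = -6
New median = -6
Changed? no

Answer: no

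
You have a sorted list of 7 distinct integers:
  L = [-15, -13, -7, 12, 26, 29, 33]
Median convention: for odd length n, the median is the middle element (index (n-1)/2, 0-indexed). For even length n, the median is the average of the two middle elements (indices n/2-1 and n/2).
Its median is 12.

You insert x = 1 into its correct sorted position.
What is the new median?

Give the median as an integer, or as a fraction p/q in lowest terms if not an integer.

Old list (sorted, length 7): [-15, -13, -7, 12, 26, 29, 33]
Old median = 12
Insert x = 1
Old length odd (7). Middle was index 3 = 12.
New length even (8). New median = avg of two middle elements.
x = 1: 3 elements are < x, 4 elements are > x.
New sorted list: [-15, -13, -7, 1, 12, 26, 29, 33]
New median = 13/2

Answer: 13/2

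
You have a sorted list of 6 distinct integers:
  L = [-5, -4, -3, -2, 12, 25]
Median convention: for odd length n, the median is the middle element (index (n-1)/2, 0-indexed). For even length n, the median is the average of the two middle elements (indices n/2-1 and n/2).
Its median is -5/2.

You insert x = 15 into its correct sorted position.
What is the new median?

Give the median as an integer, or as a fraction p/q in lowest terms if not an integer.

Old list (sorted, length 6): [-5, -4, -3, -2, 12, 25]
Old median = -5/2
Insert x = 15
Old length even (6). Middle pair: indices 2,3 = -3,-2.
New length odd (7). New median = single middle element.
x = 15: 5 elements are < x, 1 elements are > x.
New sorted list: [-5, -4, -3, -2, 12, 15, 25]
New median = -2

Answer: -2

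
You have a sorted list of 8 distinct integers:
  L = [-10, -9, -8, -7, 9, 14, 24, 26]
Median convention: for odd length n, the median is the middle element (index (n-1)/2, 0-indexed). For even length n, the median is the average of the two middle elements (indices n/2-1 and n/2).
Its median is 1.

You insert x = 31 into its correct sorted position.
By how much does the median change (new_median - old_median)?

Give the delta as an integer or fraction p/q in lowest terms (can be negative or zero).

Answer: 8

Derivation:
Old median = 1
After inserting x = 31: new sorted = [-10, -9, -8, -7, 9, 14, 24, 26, 31]
New median = 9
Delta = 9 - 1 = 8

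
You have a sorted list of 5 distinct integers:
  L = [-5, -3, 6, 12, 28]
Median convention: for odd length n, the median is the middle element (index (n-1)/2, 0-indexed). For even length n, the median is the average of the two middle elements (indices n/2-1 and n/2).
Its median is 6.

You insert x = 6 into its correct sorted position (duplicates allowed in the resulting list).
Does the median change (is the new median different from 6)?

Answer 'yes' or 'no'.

Answer: no

Derivation:
Old median = 6
Insert x = 6
New median = 6
Changed? no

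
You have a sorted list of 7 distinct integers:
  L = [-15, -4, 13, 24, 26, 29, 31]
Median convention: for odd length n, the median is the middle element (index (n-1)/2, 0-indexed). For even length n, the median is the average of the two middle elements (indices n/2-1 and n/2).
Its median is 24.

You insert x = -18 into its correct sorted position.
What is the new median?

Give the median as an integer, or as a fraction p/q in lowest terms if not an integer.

Answer: 37/2

Derivation:
Old list (sorted, length 7): [-15, -4, 13, 24, 26, 29, 31]
Old median = 24
Insert x = -18
Old length odd (7). Middle was index 3 = 24.
New length even (8). New median = avg of two middle elements.
x = -18: 0 elements are < x, 7 elements are > x.
New sorted list: [-18, -15, -4, 13, 24, 26, 29, 31]
New median = 37/2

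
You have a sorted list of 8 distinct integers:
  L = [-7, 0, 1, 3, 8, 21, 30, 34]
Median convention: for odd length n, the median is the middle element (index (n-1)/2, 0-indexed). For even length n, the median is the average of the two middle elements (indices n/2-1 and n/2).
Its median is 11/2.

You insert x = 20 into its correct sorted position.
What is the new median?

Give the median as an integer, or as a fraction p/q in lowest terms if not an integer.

Old list (sorted, length 8): [-7, 0, 1, 3, 8, 21, 30, 34]
Old median = 11/2
Insert x = 20
Old length even (8). Middle pair: indices 3,4 = 3,8.
New length odd (9). New median = single middle element.
x = 20: 5 elements are < x, 3 elements are > x.
New sorted list: [-7, 0, 1, 3, 8, 20, 21, 30, 34]
New median = 8

Answer: 8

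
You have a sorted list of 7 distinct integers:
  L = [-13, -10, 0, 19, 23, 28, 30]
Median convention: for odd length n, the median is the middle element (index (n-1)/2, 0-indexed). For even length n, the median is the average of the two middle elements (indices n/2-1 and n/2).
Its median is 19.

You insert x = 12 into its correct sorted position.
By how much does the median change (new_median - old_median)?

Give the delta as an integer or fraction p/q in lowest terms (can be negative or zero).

Answer: -7/2

Derivation:
Old median = 19
After inserting x = 12: new sorted = [-13, -10, 0, 12, 19, 23, 28, 30]
New median = 31/2
Delta = 31/2 - 19 = -7/2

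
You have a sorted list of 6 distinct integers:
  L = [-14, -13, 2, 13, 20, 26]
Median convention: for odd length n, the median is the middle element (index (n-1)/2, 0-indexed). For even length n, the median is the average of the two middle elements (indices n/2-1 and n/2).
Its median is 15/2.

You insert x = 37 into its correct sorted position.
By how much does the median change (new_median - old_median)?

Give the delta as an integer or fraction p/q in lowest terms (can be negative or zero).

Old median = 15/2
After inserting x = 37: new sorted = [-14, -13, 2, 13, 20, 26, 37]
New median = 13
Delta = 13 - 15/2 = 11/2

Answer: 11/2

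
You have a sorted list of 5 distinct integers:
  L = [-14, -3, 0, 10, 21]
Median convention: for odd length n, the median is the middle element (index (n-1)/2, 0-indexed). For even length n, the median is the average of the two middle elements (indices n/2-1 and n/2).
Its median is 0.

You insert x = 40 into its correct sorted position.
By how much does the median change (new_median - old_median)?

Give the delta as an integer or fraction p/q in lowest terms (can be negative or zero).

Old median = 0
After inserting x = 40: new sorted = [-14, -3, 0, 10, 21, 40]
New median = 5
Delta = 5 - 0 = 5

Answer: 5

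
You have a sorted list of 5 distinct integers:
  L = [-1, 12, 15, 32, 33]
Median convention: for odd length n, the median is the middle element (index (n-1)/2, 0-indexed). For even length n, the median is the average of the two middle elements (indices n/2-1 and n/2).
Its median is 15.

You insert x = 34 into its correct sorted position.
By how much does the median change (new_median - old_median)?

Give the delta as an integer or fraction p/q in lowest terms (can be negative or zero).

Answer: 17/2

Derivation:
Old median = 15
After inserting x = 34: new sorted = [-1, 12, 15, 32, 33, 34]
New median = 47/2
Delta = 47/2 - 15 = 17/2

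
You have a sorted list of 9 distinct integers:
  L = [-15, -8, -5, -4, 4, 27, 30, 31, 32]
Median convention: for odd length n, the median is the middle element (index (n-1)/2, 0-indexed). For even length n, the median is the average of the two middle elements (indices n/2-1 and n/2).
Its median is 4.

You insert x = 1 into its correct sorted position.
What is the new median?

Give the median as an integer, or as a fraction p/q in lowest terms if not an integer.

Old list (sorted, length 9): [-15, -8, -5, -4, 4, 27, 30, 31, 32]
Old median = 4
Insert x = 1
Old length odd (9). Middle was index 4 = 4.
New length even (10). New median = avg of two middle elements.
x = 1: 4 elements are < x, 5 elements are > x.
New sorted list: [-15, -8, -5, -4, 1, 4, 27, 30, 31, 32]
New median = 5/2

Answer: 5/2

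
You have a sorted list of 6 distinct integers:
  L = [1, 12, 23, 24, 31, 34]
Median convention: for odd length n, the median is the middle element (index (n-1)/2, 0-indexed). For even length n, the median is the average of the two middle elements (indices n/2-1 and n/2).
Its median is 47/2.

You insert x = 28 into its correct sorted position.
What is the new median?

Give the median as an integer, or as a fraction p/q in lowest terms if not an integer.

Answer: 24

Derivation:
Old list (sorted, length 6): [1, 12, 23, 24, 31, 34]
Old median = 47/2
Insert x = 28
Old length even (6). Middle pair: indices 2,3 = 23,24.
New length odd (7). New median = single middle element.
x = 28: 4 elements are < x, 2 elements are > x.
New sorted list: [1, 12, 23, 24, 28, 31, 34]
New median = 24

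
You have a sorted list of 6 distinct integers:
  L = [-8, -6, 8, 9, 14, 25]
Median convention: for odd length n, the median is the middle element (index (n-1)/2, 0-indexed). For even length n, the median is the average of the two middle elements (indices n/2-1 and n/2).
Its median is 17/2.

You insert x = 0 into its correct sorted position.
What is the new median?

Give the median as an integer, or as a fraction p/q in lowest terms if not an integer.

Answer: 8

Derivation:
Old list (sorted, length 6): [-8, -6, 8, 9, 14, 25]
Old median = 17/2
Insert x = 0
Old length even (6). Middle pair: indices 2,3 = 8,9.
New length odd (7). New median = single middle element.
x = 0: 2 elements are < x, 4 elements are > x.
New sorted list: [-8, -6, 0, 8, 9, 14, 25]
New median = 8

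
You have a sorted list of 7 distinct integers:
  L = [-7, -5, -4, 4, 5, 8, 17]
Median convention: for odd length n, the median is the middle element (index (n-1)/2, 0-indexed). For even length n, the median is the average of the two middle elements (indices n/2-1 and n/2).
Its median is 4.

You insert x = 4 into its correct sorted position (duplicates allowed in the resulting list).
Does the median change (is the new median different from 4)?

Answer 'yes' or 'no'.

Answer: no

Derivation:
Old median = 4
Insert x = 4
New median = 4
Changed? no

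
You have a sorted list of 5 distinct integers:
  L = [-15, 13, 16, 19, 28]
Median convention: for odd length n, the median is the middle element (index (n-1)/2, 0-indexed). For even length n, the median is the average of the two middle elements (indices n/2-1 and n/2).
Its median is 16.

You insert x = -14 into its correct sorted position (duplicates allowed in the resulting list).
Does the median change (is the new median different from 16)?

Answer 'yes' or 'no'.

Old median = 16
Insert x = -14
New median = 29/2
Changed? yes

Answer: yes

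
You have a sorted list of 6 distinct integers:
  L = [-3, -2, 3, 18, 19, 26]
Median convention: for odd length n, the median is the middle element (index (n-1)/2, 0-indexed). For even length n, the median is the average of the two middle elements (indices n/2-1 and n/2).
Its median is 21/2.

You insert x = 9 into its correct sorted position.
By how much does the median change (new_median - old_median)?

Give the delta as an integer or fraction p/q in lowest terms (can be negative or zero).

Old median = 21/2
After inserting x = 9: new sorted = [-3, -2, 3, 9, 18, 19, 26]
New median = 9
Delta = 9 - 21/2 = -3/2

Answer: -3/2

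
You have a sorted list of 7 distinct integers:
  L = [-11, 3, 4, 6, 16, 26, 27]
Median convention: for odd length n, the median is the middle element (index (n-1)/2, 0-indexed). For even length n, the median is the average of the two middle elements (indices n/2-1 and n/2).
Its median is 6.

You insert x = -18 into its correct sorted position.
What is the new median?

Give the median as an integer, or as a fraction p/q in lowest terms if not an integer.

Old list (sorted, length 7): [-11, 3, 4, 6, 16, 26, 27]
Old median = 6
Insert x = -18
Old length odd (7). Middle was index 3 = 6.
New length even (8). New median = avg of two middle elements.
x = -18: 0 elements are < x, 7 elements are > x.
New sorted list: [-18, -11, 3, 4, 6, 16, 26, 27]
New median = 5

Answer: 5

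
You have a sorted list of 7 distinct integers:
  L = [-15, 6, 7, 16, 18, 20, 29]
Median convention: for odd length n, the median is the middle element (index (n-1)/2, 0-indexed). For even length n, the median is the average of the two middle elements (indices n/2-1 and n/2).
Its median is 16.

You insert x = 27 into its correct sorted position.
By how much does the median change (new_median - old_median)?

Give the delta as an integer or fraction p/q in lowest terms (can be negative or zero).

Old median = 16
After inserting x = 27: new sorted = [-15, 6, 7, 16, 18, 20, 27, 29]
New median = 17
Delta = 17 - 16 = 1

Answer: 1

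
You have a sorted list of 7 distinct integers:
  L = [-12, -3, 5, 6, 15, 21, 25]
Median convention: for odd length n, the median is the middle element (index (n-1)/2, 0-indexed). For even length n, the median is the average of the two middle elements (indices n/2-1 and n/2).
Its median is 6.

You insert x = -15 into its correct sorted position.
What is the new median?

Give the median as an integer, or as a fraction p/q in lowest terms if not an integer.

Old list (sorted, length 7): [-12, -3, 5, 6, 15, 21, 25]
Old median = 6
Insert x = -15
Old length odd (7). Middle was index 3 = 6.
New length even (8). New median = avg of two middle elements.
x = -15: 0 elements are < x, 7 elements are > x.
New sorted list: [-15, -12, -3, 5, 6, 15, 21, 25]
New median = 11/2

Answer: 11/2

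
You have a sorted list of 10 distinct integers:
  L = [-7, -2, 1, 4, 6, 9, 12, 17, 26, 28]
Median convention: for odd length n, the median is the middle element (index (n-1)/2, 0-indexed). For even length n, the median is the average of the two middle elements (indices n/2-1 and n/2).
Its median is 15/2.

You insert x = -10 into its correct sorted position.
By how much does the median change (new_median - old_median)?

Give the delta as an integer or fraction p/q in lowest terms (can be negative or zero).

Answer: -3/2

Derivation:
Old median = 15/2
After inserting x = -10: new sorted = [-10, -7, -2, 1, 4, 6, 9, 12, 17, 26, 28]
New median = 6
Delta = 6 - 15/2 = -3/2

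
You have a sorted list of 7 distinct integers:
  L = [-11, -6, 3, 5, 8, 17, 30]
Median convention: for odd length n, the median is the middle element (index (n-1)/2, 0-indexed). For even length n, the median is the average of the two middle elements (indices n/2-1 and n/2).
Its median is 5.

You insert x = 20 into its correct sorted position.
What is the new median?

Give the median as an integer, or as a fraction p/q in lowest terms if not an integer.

Old list (sorted, length 7): [-11, -6, 3, 5, 8, 17, 30]
Old median = 5
Insert x = 20
Old length odd (7). Middle was index 3 = 5.
New length even (8). New median = avg of two middle elements.
x = 20: 6 elements are < x, 1 elements are > x.
New sorted list: [-11, -6, 3, 5, 8, 17, 20, 30]
New median = 13/2

Answer: 13/2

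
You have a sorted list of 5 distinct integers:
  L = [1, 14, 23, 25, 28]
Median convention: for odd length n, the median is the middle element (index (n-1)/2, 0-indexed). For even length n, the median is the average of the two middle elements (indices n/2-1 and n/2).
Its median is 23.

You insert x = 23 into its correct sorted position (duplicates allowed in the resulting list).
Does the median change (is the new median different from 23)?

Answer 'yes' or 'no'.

Old median = 23
Insert x = 23
New median = 23
Changed? no

Answer: no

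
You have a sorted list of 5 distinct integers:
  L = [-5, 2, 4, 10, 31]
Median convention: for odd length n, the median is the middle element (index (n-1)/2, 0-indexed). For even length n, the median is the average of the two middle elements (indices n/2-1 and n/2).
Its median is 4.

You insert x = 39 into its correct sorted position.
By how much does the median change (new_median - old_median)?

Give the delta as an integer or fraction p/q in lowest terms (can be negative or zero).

Old median = 4
After inserting x = 39: new sorted = [-5, 2, 4, 10, 31, 39]
New median = 7
Delta = 7 - 4 = 3

Answer: 3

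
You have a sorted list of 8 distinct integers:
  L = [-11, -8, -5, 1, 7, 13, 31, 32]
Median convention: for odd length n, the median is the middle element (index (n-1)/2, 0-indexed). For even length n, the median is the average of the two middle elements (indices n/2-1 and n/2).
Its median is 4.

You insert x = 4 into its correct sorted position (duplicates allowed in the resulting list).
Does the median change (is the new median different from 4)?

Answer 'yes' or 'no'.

Answer: no

Derivation:
Old median = 4
Insert x = 4
New median = 4
Changed? no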